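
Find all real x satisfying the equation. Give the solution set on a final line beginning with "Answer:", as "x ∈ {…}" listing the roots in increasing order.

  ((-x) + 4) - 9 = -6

Step 1. [((-x) + 4) - 9 = -6] the outer -9 inverts by adding 9, so sub: (-x) + 4 = 3.
Step 2. [(-x) + 4 = 3] subtract 4: x sits inside (… + 4) ⇒ sub: -x = -1.
Step 3. [-x = -1] flip signs both sides, so neg: x = 1.

Answer: x ∈ {1}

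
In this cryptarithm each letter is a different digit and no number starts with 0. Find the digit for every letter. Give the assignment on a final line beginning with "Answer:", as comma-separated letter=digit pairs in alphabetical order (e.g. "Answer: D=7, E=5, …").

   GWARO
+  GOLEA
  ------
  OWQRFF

Step 1. [col 1: O + A ≡ F (mod 10)] several values work for F in column 1 (O + A ≡ F (mod 10), carry-in 0); try F=7. So F=7.
Step 2. [col 1: O + A ≡ F (mod 10)] no forcing yet in column 1 (carry-in 0); A=6 is free and consistent — try it. So A=6.
Step 3. [col 1: O + A ≡ F (mod 10)] in column 1 we have O+A≡F with carry-in 0; given A=6, F=7 and digits 6,7 already taken and all letters distinct, that pins O to 1. So O=1.
Step 4. [col 2: R + E ≡ F (mod 10)] E=3 is one option consistent with column 2 (R + E ≡ F (mod 10), carry-in 0) — take it. So E=3.
Step 5. [col 2: R + E ≡ F (mod 10)] column 2 reads R+E+carry(0)=F with E=3, F=7; with digits 1,3,6,7 already taken and all letters distinct, the only value for R is 4, so R=4.
Step 6. [col 3: A + L ≡ R (mod 10)] column 3: given A=6, R=4, carry-in 0, and digits 1,3,4,6,7 already taken and all letters distinct, A+L≡R (mod 10) forces L=8. So L=8.
Step 7. [col 4: W + O ≡ Q (mod 10)] column 4 reads W+O+carry(1)=Q with O=1; with digits 1,3,4,6,7,8 already taken and all letters distinct, the only value for Q is 2, so Q=2.
Step 8. [col 4: W + O ≡ Q (mod 10)] in column 4 we have W+O≡Q with carry-in 1; given O=1, Q=2 and digits 1,2,3,4,6,7,8 already taken and all letters distinct, that pins W to 0. So W=0.
Step 9. [col 5: G + G ≡ W (mod 10)] in column 5 we have G+G≡W with carry-in 0; given W=0 and digits 0,1,2,3,4,6,7,8 already taken and all letters distinct, that pins G to 5. So G=5.

Answer: A=6, E=3, F=7, G=5, L=8, O=1, Q=2, R=4, W=0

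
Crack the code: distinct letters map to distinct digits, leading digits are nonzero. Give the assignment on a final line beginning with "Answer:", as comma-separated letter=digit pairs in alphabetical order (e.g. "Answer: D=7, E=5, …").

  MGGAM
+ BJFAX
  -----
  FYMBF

Step 1. [col 1: M + X ≡ F (mod 10)] F=8 is one option consistent with column 1 (M + X ≡ F (mod 10), carry-in 0) — take it ⇒ F=8.
Step 2. [col 1: M + X ≡ F (mod 10)] no forcing yet in column 1 (carry-in 0); M=5 is free and consistent — try it, so M=5.
Step 3. [col 1: M + X ≡ F (mod 10)] in column 1 we have M+X≡F with carry-in 0; given M=5, F=8 and digits 5,8 already taken and all letters distinct, that pins X to 3 ⇒ X=3.
Step 4. [col 2: A + A ≡ B (mod 10)] several values work for A in column 2 (A + A ≡ B (mod 10), carry-in 0); try A=1 ⇒ A=1.
Step 5. [col 2: A + A ≡ B (mod 10)] from column 2 (A=1, carry-in 0, digits 1,3,5,8 already taken and all letters distinct): B must equal 2 ⇒ B=2.
Step 6. [col 3: G + F ≡ M (mod 10)] column 3 reads G+F+carry(0)=M with F=8, M=5; with digits 1,2,3,5,8 already taken and all letters distinct, the only value for G is 7. So G=7.
Step 7. [col 4: G + J ≡ Y (mod 10)] column 4 reads G+J+carry(1)=Y with G=7; with digits 1,2,3,5,7,8 already taken and all letters distinct, the only value for J is 6, so J=6.
Step 8. [col 4: G + J ≡ Y (mod 10)] from column 4 (G=7, J=6, carry-in 1, digits 1,2,3,5,6,7,8 already taken and all letters distinct): Y must equal 4, so Y=4.

Answer: A=1, B=2, F=8, G=7, J=6, M=5, X=3, Y=4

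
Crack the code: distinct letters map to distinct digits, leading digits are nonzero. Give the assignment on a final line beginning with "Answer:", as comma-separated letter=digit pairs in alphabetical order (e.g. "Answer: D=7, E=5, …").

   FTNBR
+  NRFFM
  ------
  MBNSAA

Step 1. [col 1: R + M ≡ A (mod 10)] column 1 (R + M ≡ A (mod 10), carry-in 0) doesn't pin R yet; pick R=2 and continue ⇒ R=2.
Step 2. [col 1: R + M ≡ A (mod 10)] M=1 is one option consistent with column 1 (R + M ≡ A (mod 10), carry-in 0) — take it. So M=1.
Step 3. [col 1: R + M ≡ A (mod 10)] column 1: given R=2, M=1, carry-in 0, and digits 1,2 already taken and all letters distinct, R+M≡A (mod 10) forces A=3. So A=3.
Step 4. [col 2: B + F ≡ A (mod 10)] several values work for F in column 2 (B + F ≡ A (mod 10), carry-in 0); try F=8. So F=8.
Step 5. [col 2: B + F ≡ A (mod 10)] column 2 reads B+F+carry(0)=A with F=8, A=3; with digits 1,2,3,8 already taken and all letters distinct, the only value for B is 5 ⇒ B=5.
Step 6. [col 3: N + F ≡ S (mod 10)] column 3 (N + F ≡ S (mod 10), carry-in 1) doesn't pin S yet; pick S=6 and continue. So S=6.
Step 7. [col 3: N + F ≡ S (mod 10)] in column 3 we have N+F≡S with carry-in 1; given F=8, S=6 and digits 1,2,3,5,6,8 already taken and all letters distinct, that pins N to 7 ⇒ N=7.
Step 8. [col 4: T + R ≡ N (mod 10)] column 4: given R=2, N=7, carry-in 1, and digits 1,2,3,5,6,7,8 already taken and all letters distinct, T+R≡N (mod 10) forces T=4. So T=4.

Answer: A=3, B=5, F=8, M=1, N=7, R=2, S=6, T=4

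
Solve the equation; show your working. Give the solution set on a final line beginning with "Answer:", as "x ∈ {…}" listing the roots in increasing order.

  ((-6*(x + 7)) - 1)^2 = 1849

Step 1. [((-6*(x + 7)) - 1)^2 = 1849] 1849 ≥ 0, LHS is (·)² — take ±√ ⇒ sqrt: (-6*(x + 7)) - 1 = 43 or -43.
Step 2. [(-6*(x + 7)) - 1 = 43 or -43] peel the -1: add 1 from each side ⇒ sub: -6*(x + 7) = 44 or -42.
Step 3. [-6*(x + 7) = 44 or -42] -6 out front; divide by -6, so div: x + 7 = -22/3 or 7.
Step 4. [x + 7 = -22/3 or 7] the outer +7 inverts by subtracting 7. So sub: x = -43/3 or 0.

Answer: x ∈ {-43/3, 0}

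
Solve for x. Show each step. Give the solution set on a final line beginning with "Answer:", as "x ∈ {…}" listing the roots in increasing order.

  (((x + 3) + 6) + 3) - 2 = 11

Step 1. [(((x + 3) + 6) + 3) - 2 = 11] -2 is outermost — add 2 both sides. So sub: ((x + 3) + 6) + 3 = 13.
Step 2. [((x + 3) + 6) + 3 = 13] +3 is outermost — subtract 3 both sides. So sub: (x + 3) + 6 = 10.
Step 3. [(x + 3) + 6 = 10] peel the +6: subtract 6 from each side ⇒ sub: x + 3 = 4.
Step 4. [x + 3 = 4] 3 comes off first (subtract 3), so sub: x = 1.

Answer: x ∈ {1}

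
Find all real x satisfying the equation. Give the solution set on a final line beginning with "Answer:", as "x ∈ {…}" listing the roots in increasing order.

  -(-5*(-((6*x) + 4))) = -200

Step 1. [-(-5*(-((6*x) + 4))) = -200] flip signs both sides, so neg: -5*(-((6*x) + 4)) = 200.
Step 2. [-5*(-((6*x) + 4)) = 200] leading coefficient -5: divide by -5, so div: -((6*x) + 4) = -40.
Step 3. [-((6*x) + 4) = -40] flip signs both sides. So neg: (6*x) + 4 = 40.
Step 4. [(6*x) + 4 = 40] +4 is outermost — subtract 4 both sides. So sub: 6*x = 36.
Step 5. [6*x = 36] leading coefficient 6: divide by 6 ⇒ div: x = 6.

Answer: x ∈ {6}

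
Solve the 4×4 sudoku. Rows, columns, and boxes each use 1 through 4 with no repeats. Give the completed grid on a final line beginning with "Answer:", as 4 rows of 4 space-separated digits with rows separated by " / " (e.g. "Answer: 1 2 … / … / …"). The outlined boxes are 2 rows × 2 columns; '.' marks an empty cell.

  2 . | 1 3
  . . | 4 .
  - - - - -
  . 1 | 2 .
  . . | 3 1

Step 1. [r4c1∈{4}] nothing but 4 survives at r4c1 ⇒ r4c1=4.
Step 2. [r2c1∈{1,3}] r2c1 is the only open cell in row 2 admitting 1. So r2c1=1.
Step 3. [r3c1∈{3}] nothing but 3 survives at r3c1, so r3c1=3.
Step 4. [r1c2∈{4}] r1c2 is down to just 4. So r1c2=4.
Step 5. [r4c2∈{2}] only 2 remains possible at r4c2 ⇒ r4c2=2.
Step 6. [r3c4∈{4}] r3c4 is down to just 4 ⇒ r3c4=4.
Step 7. [r2c2∈{3}] r2c2 is down to just 3. So r2c2=3.
Step 8. [r2c4∈{2}] r2c4 has the single candidate 2. So r2c4=2.

Answer: 2 4 1 3 / 1 3 4 2 / 3 1 2 4 / 4 2 3 1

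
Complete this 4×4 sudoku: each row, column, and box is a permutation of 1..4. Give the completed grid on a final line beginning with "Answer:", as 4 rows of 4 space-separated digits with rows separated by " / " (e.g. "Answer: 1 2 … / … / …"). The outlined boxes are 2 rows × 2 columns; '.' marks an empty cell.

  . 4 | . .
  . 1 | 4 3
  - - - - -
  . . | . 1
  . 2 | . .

Step 1. [r1c1∈{2,3}] 3 has one home in row 1: r1c1. So r1c1=3.
Step 2. [r3c3∈{2,3}] in row 3, 2 fits only at r3c3. So r3c3=2.
Step 3. [r3c1∈{4}] r3c1 is down to just 4. So r3c1=4.
Step 4. [r4c4∈{4}] nothing but 4 survives at r4c4. So r4c4=4.
Step 5. [r3c2∈{3}] r3c2 is down to just 3, so r3c2=3.
Step 6. [r1c4∈{2}] r1c4 has the single candidate 2. So r1c4=2.
Step 7. [r1c3∈{1}] nothing but 1 survives at r1c3, so r1c3=1.
Step 8. [r2c1∈{2}] r2c1 is down to just 2, so r2c1=2.
Step 9. [r4c1∈{1}] only 1 remains possible at r4c1, so r4c1=1.
Step 10. [r4c3∈{3}] nothing but 3 survives at r4c3. So r4c3=3.

Answer: 3 4 1 2 / 2 1 4 3 / 4 3 2 1 / 1 2 3 4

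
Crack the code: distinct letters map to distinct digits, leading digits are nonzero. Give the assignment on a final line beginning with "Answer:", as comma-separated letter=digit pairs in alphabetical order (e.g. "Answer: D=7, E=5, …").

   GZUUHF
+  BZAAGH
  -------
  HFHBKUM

Step 1. [col 1: F + H ≡ M (mod 10)] no forcing yet in column 1 (carry-in 0); F=2 is free and consistent — try it ⇒ F=2.
Step 2. [col 1: F + H ≡ M (mod 10)] no forcing yet in column 1 (carry-in 0); M=3 is free and consistent — try it ⇒ M=3.
Step 3. [col 1: F + H ≡ M (mod 10)] column 1: given F=2, M=3, carry-in 0, and digits 2,3 already taken and all letters distinct, F+H≡M (mod 10) forces H=1 ⇒ H=1.
Step 4. [col 2: H + G ≡ U (mod 10)] several values work for G in column 2 (H + G ≡ U (mod 10), carry-in 0); try G=7, so G=7.
Step 5. [col 2: H + G ≡ U (mod 10)] from column 2 (H=1, G=7, carry-in 0, digits 1,2,3,7 already taken and all letters distinct): U must equal 8 ⇒ U=8.
Step 6. [col 3: U + A ≡ K (mod 10)] column 3 reads U+A+carry(0)=K with U=8; with digits 1,2,3,7,8 already taken and all letters distinct, the only value for K is 4, so K=4.
Step 7. [col 3: U + A ≡ K (mod 10)] column 3 reads U+A+carry(0)=K with U=8, K=4; with digits 1,2,3,4,7,8 already taken and all letters distinct, the only value for A is 6. So A=6.
Step 8. [col 4: U + A ≡ B (mod 10)] from column 4 (U=8, A=6, carry-in 1, digits 1,2,3,4,6,7,8 already taken and all letters distinct): B must equal 5. So B=5.
Step 9. [col 5: Z + Z ≡ H (mod 10)] column 5 reads Z+Z+carry(1)=H with H=1; with digits 1,2,3,4,5,6,7,8 already taken and all letters distinct, the only value for Z is 0 ⇒ Z=0.

Answer: A=6, B=5, F=2, G=7, H=1, K=4, M=3, U=8, Z=0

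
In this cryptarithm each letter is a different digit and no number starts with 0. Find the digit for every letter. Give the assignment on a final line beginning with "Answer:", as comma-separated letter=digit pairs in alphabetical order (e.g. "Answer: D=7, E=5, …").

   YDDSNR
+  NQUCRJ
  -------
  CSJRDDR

Step 1. [col 1: R + J ≡ R (mod 10)] in column 1 we have R+J≡R with carry-in 0; given nothing yet and all letters distinct, none taken yet, that pins J to 0, so J=0.
Step 2. [col 1: R + J ≡ R (mod 10)] several values work for R in column 1 (R + J ≡ R (mod 10), carry-in 0); try R=9, so R=9.
Step 3. [C] the sum has 7 digits but both addends have 6; that extra leading digit C is the final carry, namely 1, so C=1.
Step 4. [col 2: N + R ≡ D (mod 10)] no forcing yet in column 2 (carry-in 0); N=8 is free and consistent — try it ⇒ N=8.
Step 5. [col 2: N + R ≡ D (mod 10)] from column 2 (N=8, R=9, carry-in 0, digits 0,1,8,9 already taken and all letters distinct): D must equal 7. So D=7.
Step 6. [col 3: S + C ≡ D (mod 10)] column 3: given C=1, D=7, carry-in 1, and digits 0,1,7,8,9 already taken and all letters distinct, S+C≡D (mod 10) forces S=5, so S=5.
Step 7. [col 4: D + U ≡ R (mod 10)] from column 4 (D=7, R=9, carry-in 0, digits 0,1,5,7,8,9 already taken and all letters distinct): U must equal 2. So U=2.
Step 8. [col 5: D + Q ≡ J (mod 10)] column 5: given D=7, J=0, carry-in 0, and digits 0,1,2,5,7,8,9 already taken and all letters distinct, D+Q≡J (mod 10) forces Q=3. So Q=3.
Step 9. [col 6: Y + N ≡ S (mod 10)] in column 6 we have Y+N≡S with carry-in 1; given N=8, S=5 and digits 0,1,2,3,5,7,8,9 already taken and all letters distinct, that pins Y to 6, so Y=6.

Answer: C=1, D=7, J=0, N=8, Q=3, R=9, S=5, U=2, Y=6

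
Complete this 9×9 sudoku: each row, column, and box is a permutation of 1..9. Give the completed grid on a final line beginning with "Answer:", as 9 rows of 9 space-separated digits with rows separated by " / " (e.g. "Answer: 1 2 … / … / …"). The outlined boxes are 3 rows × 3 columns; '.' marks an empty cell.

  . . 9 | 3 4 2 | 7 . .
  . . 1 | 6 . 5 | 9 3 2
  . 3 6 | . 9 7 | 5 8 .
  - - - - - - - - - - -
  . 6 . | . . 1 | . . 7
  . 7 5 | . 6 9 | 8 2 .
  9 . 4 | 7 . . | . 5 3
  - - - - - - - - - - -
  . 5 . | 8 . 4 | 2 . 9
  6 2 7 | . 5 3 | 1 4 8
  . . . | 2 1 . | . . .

Step 1. [r5c1∈{1,3}] r5c1 is the only open cell in row 5 admitting 3, so r5c1=3.
Step 2. [r1c2∈{8}] r1c2's peers cover all but 8, so r1c2=8.
Step 3. [r7c8∈{6,7}] row 7 places 6 nowhere but r7c8 ⇒ r7c8=6.
Step 4. [r5c9∈{1,4}] 1 has one home in row 5: r5c9. So r5c9=1.
Step 5. [r2c2∈{4}] only 4 remains possible at r2c2. So r2c2=4.
Step 6. [r4c3∈{2,8}] in col 3, 2 fits only at r4c3 ⇒ r4c3=2.
Step 7. [r6c6∈{8}] only 8 remains possible at r6c6 ⇒ r6c6=8.
Step 8. [r9c3∈{3,8}] in col 3, 8 fits only at r9c3 ⇒ r9c3=8.
Step 9. [r5c4∈{4}] nothing but 4 survives at r5c4 ⇒ r5c4=4.
Step 10. [r6c5∈{2}] r6c5's peers cover all but 2, so r6c5=2.
Step 11. [r7c5∈{7}] r7c5 is down to just 7, so r7c5=7.
Step 12. [r6c2∈{1}] r6c2 is down to just 1, so r6c2=1.
Step 13. [r7c3∈{3}] only 3 remains possible at r7c3 ⇒ r7c3=3.
Step 14. [r9c6∈{6}] r9c6's peers cover all but 6. So r9c6=6.
Step 15. [r4c1∈{8}] only 8 remains possible at r4c1, so r4c1=8.
Step 16. [r3c1∈{2}] nothing but 2 survives at r3c1, so r3c1=2.
Step 17. [r6c7∈{6}] only 6 remains possible at r6c7, so r6c7=6.
Step 18. [r7c1∈{1}] r7c1 is down to just 1, so r7c1=1.
Step 19. [r3c4∈{1}] nothing but 1 survives at r3c4 ⇒ r3c4=1.
Step 20. [r1c8∈{1}] r1c8's peers cover all but 1, so r1c8=1.
Step 21. [r4c8∈{9}] r4c8 is down to just 9. So r4c8=9.
Step 22. [r4c7∈{4}] r4c7 has the single candidate 4 ⇒ r4c7=4.
Step 23. [r9c7∈{3}] r9c7's peers cover all but 3. So r9c7=3.
Step 24. [r4c5∈{3}] only 3 remains possible at r4c5. So r4c5=3.
Step 25. [r8c4∈{9}] r8c4 is down to just 9. So r8c4=9.
Step 26. [r2c5∈{8}] r2c5 has the single candidate 8. So r2c5=8.
Step 27. [r9c8∈{7}] r9c8 is down to just 7. So r9c8=7.
Step 28. [r9c1∈{4}] nothing but 4 survives at r9c1, so r9c1=4.
Step 29. [r1c9∈{6}] r1c9's peers cover all but 6 ⇒ r1c9=6.
Step 30. [r1c1∈{5}] r1c1's peers cover all but 5 ⇒ r1c1=5.
Step 31. [r3c9∈{4}] r3c9's peers cover all but 4. So r3c9=4.
Step 32. [r9c9∈{5}] r9c9's peers cover all but 5 ⇒ r9c9=5.
Step 33. [r4c4∈{5}] nothing but 5 survives at r4c4 ⇒ r4c4=5.
Step 34. [r2c1∈{7}] r2c1's peers cover all but 7. So r2c1=7.
Step 35. [r9c2∈{9}] nothing but 9 survives at r9c2 ⇒ r9c2=9.

Answer: 5 8 9 3 4 2 7 1 6 / 7 4 1 6 8 5 9 3 2 / 2 3 6 1 9 7 5 8 4 / 8 6 2 5 3 1 4 9 7 / 3 7 5 4 6 9 8 2 1 / 9 1 4 7 2 8 6 5 3 / 1 5 3 8 7 4 2 6 9 / 6 2 7 9 5 3 1 4 8 / 4 9 8 2 1 6 3 7 5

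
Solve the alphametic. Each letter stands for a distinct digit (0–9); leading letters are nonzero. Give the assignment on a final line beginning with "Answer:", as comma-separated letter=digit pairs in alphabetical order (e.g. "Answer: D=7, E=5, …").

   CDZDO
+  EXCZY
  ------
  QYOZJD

Step 1. [col 1: O + Y ≡ D (mod 10)] several values work for D in column 1 (O + Y ≡ D (mod 10), carry-in 0); try D=4. So D=4.
Step 2. [col 1: O + Y ≡ D (mod 10)] several values work for O in column 1 (O + Y ≡ D (mod 10), carry-in 0); try O=8, so O=8.
Step 3. [Q] adding two 5-digit numbers gives at most 5+1 digits, and here it does — Q is that final carry and must be 1. So Q=1.
Step 4. [col 1: O + Y ≡ D (mod 10)] column 1 reads O+Y+carry(0)=D with O=8, D=4; with digits 1,4,8 already taken and all letters distinct, the only value for Y is 6, so Y=6.
Step 5. [col 2: D + Z ≡ J (mod 10)] no forcing yet in column 2 (carry-in 1); J=0 is free and consistent — try it. So J=0.
Step 6. [col 2: D + Z ≡ J (mod 10)] column 2: given D=4, J=0, carry-in 1, and digits 0,1,4,6,8 already taken and all letters distinct, D+Z≡J (mod 10) forces Z=5 ⇒ Z=5.
Step 7. [col 3: Z + C ≡ Z (mod 10)] from column 3 (Z=5, carry-in 1, digits 0,1,4,5,6,8 already taken and all letters distinct): C must equal 9, so C=9.
Step 8. [col 4: D + X ≡ O (mod 10)] from column 4 (D=4, O=8, carry-in 1, digits 0,1,4,5,6,8,9 already taken and all letters distinct): X must equal 3, so X=3.
Step 9. [col 5: C + E ≡ Y (mod 10)] column 5 reads C+E+carry(0)=Y with C=9, Y=6; with digits 0,1,3,4,5,6,8,9 already taken and all letters distinct, the only value for E is 7 ⇒ E=7.

Answer: C=9, D=4, E=7, J=0, O=8, Q=1, X=3, Y=6, Z=5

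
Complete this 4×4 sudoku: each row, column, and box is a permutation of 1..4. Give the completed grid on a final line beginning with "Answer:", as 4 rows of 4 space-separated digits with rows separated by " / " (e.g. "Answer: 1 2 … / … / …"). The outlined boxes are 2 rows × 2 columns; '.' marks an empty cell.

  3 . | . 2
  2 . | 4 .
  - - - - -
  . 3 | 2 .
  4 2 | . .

Step 1. [r1c3∈{1}] only 1 remains possible at r1c3, so r1c3=1.
Step 2. [r4c4∈{1,3}] row 4 places 1 nowhere but r4c4. So r4c4=1.
Step 3. [r4c3∈{3}] only 3 remains possible at r4c3, so r4c3=3.
Step 4. [r1c2∈{4}] r1c2 is down to just 4. So r1c2=4.
Step 5. [r2c2∈{1}] r2c2's peers cover all but 1 ⇒ r2c2=1.
Step 6. [r3c4∈{4}] only 4 remains possible at r3c4 ⇒ r3c4=4.
Step 7. [r3c1∈{1}] r3c1 is down to just 1 ⇒ r3c1=1.
Step 8. [r2c4∈{3}] r2c4's peers cover all but 3. So r2c4=3.

Answer: 3 4 1 2 / 2 1 4 3 / 1 3 2 4 / 4 2 3 1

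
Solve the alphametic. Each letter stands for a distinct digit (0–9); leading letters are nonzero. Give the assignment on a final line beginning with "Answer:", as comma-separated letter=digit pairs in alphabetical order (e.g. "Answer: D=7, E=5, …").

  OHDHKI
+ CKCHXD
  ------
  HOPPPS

Step 1. [col 1: I + D ≡ S (mod 10)] column 1 (I + D ≡ S (mod 10), carry-in 0) doesn't pin D yet; pick D=6 and continue ⇒ D=6.
Step 2. [col 1: I + D ≡ S (mod 10)] several values work for I in column 1 (I + D ≡ S (mod 10), carry-in 0); try I=9. So I=9.
Step 3. [col 1: I + D ≡ S (mod 10)] column 1: given I=9, D=6, carry-in 0, and digits 6,9 already taken and all letters distinct, I+D≡S (mod 10) forces S=5. So S=5.
Step 4. [col 2: K + X ≡ P (mod 10)] K=7 is one option consistent with column 2 (K + X ≡ P (mod 10), carry-in 1) — take it. So K=7.
Step 5. [col 2: K + X ≡ P (mod 10)] column 2 (K + X ≡ P (mod 10), carry-in 1) doesn't pin X yet; pick X=0 and continue ⇒ X=0.
Step 6. [col 2: K + X ≡ P (mod 10)] column 2: given K=7, X=0, carry-in 1, and digits 0,5,6,7,9 already taken and all letters distinct, K+X≡P (mod 10) forces P=8 ⇒ P=8.
Step 7. [col 3: H + H ≡ P (mod 10)] column 3 reads H+H+carry(0)=P with P=8; with digits 0,5,6,7,8,9 already taken and all letters distinct, the only value for H is 4 ⇒ H=4.
Step 8. [col 4: D + C ≡ P (mod 10)] column 4 reads D+C+carry(0)=P with D=6, P=8; with digits 0,4,5,6,7,8,9 already taken and all letters distinct, the only value for C is 2 ⇒ C=2.
Step 9. [col 5: H + K ≡ O (mod 10)] in column 5 we have H+K≡O with carry-in 0; given H=4, K=7 and digits 0,2,4,5,6,7,8,9 already taken and all letters distinct, that pins O to 1 ⇒ O=1.

Answer: C=2, D=6, H=4, I=9, K=7, O=1, P=8, S=5, X=0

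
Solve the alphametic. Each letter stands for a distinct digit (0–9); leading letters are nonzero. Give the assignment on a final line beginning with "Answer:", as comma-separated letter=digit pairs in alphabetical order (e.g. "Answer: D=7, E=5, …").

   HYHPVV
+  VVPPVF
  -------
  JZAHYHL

Step 1. [col 1: V + F ≡ L (mod 10)] column 1 (V + F ≡ L (mod 10), carry-in 0) doesn't pin V yet; pick V=3 and continue, so V=3.
Step 2. [J] the sum has 7 digits but both addends have 6; that extra leading digit J is the final carry, namely 1, so J=1.
Step 3. [col 1: V + F ≡ L (mod 10)] column 1 (V + F ≡ L (mod 10), carry-in 0) doesn't pin F yet; pick F=4 and continue, so F=4.
Step 4. [col 1: V + F ≡ L (mod 10)] column 1: given V=3, F=4, carry-in 0, and digits 1,3,4 already taken and all letters distinct, V+F≡L (mod 10) forces L=7. So L=7.
Step 5. [col 2: V + V ≡ H (mod 10)] column 2: given V=3, carry-in 0, and digits 1,3,4,7 already taken and all letters distinct, V+V≡H (mod 10) forces H=6, so H=6.
Step 6. [col 3: P + P ≡ Y (mod 10)] several values work for P in column 3 (P + P ≡ Y (mod 10), carry-in 0); try P=9 ⇒ P=9.
Step 7. [col 3: P + P ≡ Y (mod 10)] from column 3 (P=9, carry-in 0, digits 1,3,4,6,7,9 already taken and all letters distinct): Y must equal 8, so Y=8.
Step 8. [col 5: Y + V ≡ A (mod 10)] from column 5 (Y=8, V=3, carry-in 1, digits 1,3,4,6,7,8,9 already taken and all letters distinct): A must equal 2. So A=2.
Step 9. [col 6: H + V ≡ Z (mod 10)] from column 6 (H=6, V=3, carry-in 1, digits 1,2,3,4,6,7,8,9 already taken and all letters distinct): Z must equal 0. So Z=0.

Answer: A=2, F=4, H=6, J=1, L=7, P=9, V=3, Y=8, Z=0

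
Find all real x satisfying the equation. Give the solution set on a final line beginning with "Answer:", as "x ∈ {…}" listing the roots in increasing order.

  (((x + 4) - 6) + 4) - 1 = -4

Step 1. [(((x + 4) - 6) + 4) - 1 = -4] -1 is outermost — add 1 both sides ⇒ sub: ((x + 4) - 6) + 4 = -3.
Step 2. [((x + 4) - 6) + 4 = -3] +4 is outermost — subtract 4 both sides, so sub: (x + 4) - 6 = -7.
Step 3. [(x + 4) - 6 = -7] -6 is outermost — add 6 both sides, so sub: x + 4 = -1.
Step 4. [x + 4 = -1] subtract 4: x sits inside (… + 4) ⇒ sub: x = -5.

Answer: x ∈ {-5}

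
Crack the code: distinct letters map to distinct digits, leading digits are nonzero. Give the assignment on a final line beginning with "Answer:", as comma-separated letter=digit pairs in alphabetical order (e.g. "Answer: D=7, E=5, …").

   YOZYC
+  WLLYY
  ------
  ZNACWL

Step 1. [col 1: C + Y ≡ L (mod 10)] C=5 is one option consistent with column 1 (C + Y ≡ L (mod 10), carry-in 0) — take it, so C=5.
Step 2. [Z] adding two 5-digit numbers gives at most 5+1 digits, and here it does — Z is that final carry and must be 1 ⇒ Z=1.
Step 3. [col 1: C + Y ≡ L (mod 10)] several values work for Y in column 1 (C + Y ≡ L (mod 10), carry-in 0); try Y=8 ⇒ Y=8.
Step 4. [col 1: C + Y ≡ L (mod 10)] column 1 reads C+Y+carry(0)=L with C=5, Y=8; with digits 1,5,8 already taken and all letters distinct, the only value for L is 3, so L=3.
Step 5. [col 2: Y + Y ≡ W (mod 10)] in column 2 we have Y+Y≡W with carry-in 1; given Y=8 and digits 1,3,5,8 already taken and all letters distinct, that pins W to 7. So W=7.
Step 6. [col 4: O + L ≡ A (mod 10)] several values work for O in column 4 (O + L ≡ A (mod 10), carry-in 0); try O=9 ⇒ O=9.
Step 7. [col 4: O + L ≡ A (mod 10)] in column 4 we have O+L≡A with carry-in 0; given O=9, L=3 and digits 1,3,5,7,8,9 already taken and all letters distinct, that pins A to 2 ⇒ A=2.
Step 8. [col 5: Y + W ≡ N (mod 10)] in column 5 we have Y+W≡N with carry-in 1; given Y=8, W=7 and digits 1,2,3,5,7,8,9 already taken and all letters distinct, that pins N to 6. So N=6.

Answer: A=2, C=5, L=3, N=6, O=9, W=7, Y=8, Z=1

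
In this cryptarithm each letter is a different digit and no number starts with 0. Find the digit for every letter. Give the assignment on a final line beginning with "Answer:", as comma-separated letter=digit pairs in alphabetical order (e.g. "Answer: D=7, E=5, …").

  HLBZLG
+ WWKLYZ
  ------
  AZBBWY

Step 1. [col 1: G + Z ≡ Y (mod 10)] Y=1 is one option consistent with column 1 (G + Z ≡ Y (mod 10), carry-in 0) — take it, so Y=1.
Step 2. [col 1: G + Z ≡ Y (mod 10)] column 1 (G + Z ≡ Y (mod 10), carry-in 0) doesn't pin G yet; pick G=5 and continue, so G=5.
Step 3. [col 1: G + Z ≡ Y (mod 10)] in column 1 we have G+Z≡Y with carry-in 0; given G=5, Y=1 and digits 1,5 already taken and all letters distinct, that pins Z to 6, so Z=6.
Step 4. [col 2: L + Y ≡ W (mod 10)] no forcing yet in column 2 (carry-in 1); W=4 is free and consistent — try it. So W=4.
Step 5. [col 2: L + Y ≡ W (mod 10)] in column 2 we have L+Y≡W with carry-in 1; given Y=1, W=4 and digits 1,4,5,6 already taken and all letters distinct, that pins L to 2 ⇒ L=2.
Step 6. [col 3: Z + L ≡ B (mod 10)] from column 3 (Z=6, L=2, carry-in 0, digits 1,2,4,5,6 already taken and all letters distinct): B must equal 8 ⇒ B=8.
Step 7. [col 4: B + K ≡ B (mod 10)] in column 4 we have B+K≡B with carry-in 0; given B=8 and digits 1,2,4,5,6,8 already taken and all letters distinct, that pins K to 0, so K=0.
Step 8. [col 6: H + W ≡ A (mod 10)] A=7 is one option consistent with column 6 (H + W ≡ A (mod 10), carry-in 0) — take it ⇒ A=7.
Step 9. [col 6: H + W ≡ A (mod 10)] column 6: given W=4, A=7, carry-in 0, and digits 0,1,2,4,5,6,7,8 already taken and all letters distinct, H+W≡A (mod 10) forces H=3 ⇒ H=3.

Answer: A=7, B=8, G=5, H=3, K=0, L=2, W=4, Y=1, Z=6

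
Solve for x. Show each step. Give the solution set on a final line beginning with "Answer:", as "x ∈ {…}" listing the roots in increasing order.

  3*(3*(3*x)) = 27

Step 1. [3*(3*(3*x)) = 27] divide by the outer 3. So div: 3*(3*x) = 9.
Step 2. [3*(3*x) = 9] 3 out front; divide by 3. So div: 3*x = 3.
Step 3. [3*x = 3] leading coefficient 3: divide by 3, so div: x = 1.

Answer: x ∈ {1}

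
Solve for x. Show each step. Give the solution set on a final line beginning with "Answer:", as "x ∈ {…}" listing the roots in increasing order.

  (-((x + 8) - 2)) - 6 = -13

Step 1. [(-((x + 8) - 2)) - 6 = -13] -6 is outermost — add 6 both sides. So sub: -((x + 8) - 2) = -7.
Step 2. [-((x + 8) - 2) = -7] flip signs both sides ⇒ neg: (x + 8) - 2 = 7.
Step 3. [(x + 8) - 2 = 7] peel the -2: add 2 from each side ⇒ sub: x + 8 = 9.
Step 4. [x + 8 = 9] peel the +8: subtract 8 from each side ⇒ sub: x = 1.

Answer: x ∈ {1}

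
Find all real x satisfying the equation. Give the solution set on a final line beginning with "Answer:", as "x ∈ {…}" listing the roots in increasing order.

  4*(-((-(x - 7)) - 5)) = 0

Step 1. [4*(-((-(x - 7)) - 5)) = 0] 4 out front; divide by 4. So div: -((-(x - 7)) - 5) = 0.
Step 2. [-((-(x - 7)) - 5) = 0] flip signs both sides. So neg: (-(x - 7)) - 5 = 0.
Step 3. [(-(x - 7)) - 5 = 0] the outer -5 inverts by adding 5. So sub: -(x - 7) = 5.
Step 4. [-(x - 7) = 5] LHS negated; negate both sides. So neg: x - 7 = -5.
Step 5. [x - 7 = -5] add 7: x sits inside (… - 7) ⇒ sub: x = 2.

Answer: x ∈ {2}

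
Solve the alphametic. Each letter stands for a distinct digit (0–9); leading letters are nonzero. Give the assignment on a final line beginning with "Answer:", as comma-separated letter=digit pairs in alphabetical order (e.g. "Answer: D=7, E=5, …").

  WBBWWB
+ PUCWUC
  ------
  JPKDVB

Step 1. [col 1: B + C ≡ B (mod 10)] column 1: given nothing yet, carry-in 0, and all letters distinct, none taken yet, B+C≡B (mod 10) forces C=0, so C=0.
Step 2. [col 1: B + C ≡ B (mod 10)] B=7 is one option consistent with column 1 (B + C ≡ B (mod 10), carry-in 0) — take it, so B=7.
Step 3. [col 2: W + U ≡ V (mod 10)] column 2 (W + U ≡ V (mod 10), carry-in 0) doesn't pin U yet; pick U=5 and continue. So U=5.
Step 4. [col 2: W + U ≡ V (mod 10)] no forcing yet in column 2 (carry-in 0); V=1 is free and consistent — try it, so V=1.
Step 5. [col 2: W + U ≡ V (mod 10)] column 2: given U=5, V=1, carry-in 0, and digits 0,1,5,7 already taken and all letters distinct, W+U≡V (mod 10) forces W=6 ⇒ W=6.
Step 6. [col 3: W + W ≡ D (mod 10)] column 3 reads W+W+carry(1)=D with W=6; with digits 0,1,5,6,7 already taken and all letters distinct, the only value for D is 3. So D=3.
Step 7. [col 4: B + C ≡ K (mod 10)] in column 4 we have B+C≡K with carry-in 1; given B=7, C=0 and digits 0,1,3,5,6,7 already taken and all letters distinct, that pins K to 8. So K=8.
Step 8. [col 5: B + U ≡ P (mod 10)] column 5: given B=7, U=5, carry-in 0, and digits 0,1,3,5,6,7,8 already taken and all letters distinct, B+U≡P (mod 10) forces P=2, so P=2.
Step 9. [col 6: W + P ≡ J (mod 10)] in column 6 we have W+P≡J with carry-in 1; given W=6, P=2 and digits 0,1,2,3,5,6,7,8 already taken and all letters distinct, that pins J to 9, so J=9.

Answer: B=7, C=0, D=3, J=9, K=8, P=2, U=5, V=1, W=6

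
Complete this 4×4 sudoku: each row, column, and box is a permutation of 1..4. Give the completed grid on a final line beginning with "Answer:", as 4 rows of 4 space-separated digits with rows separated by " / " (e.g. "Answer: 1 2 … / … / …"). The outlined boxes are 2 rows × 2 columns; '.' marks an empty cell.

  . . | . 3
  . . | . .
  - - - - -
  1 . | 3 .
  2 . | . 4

Step 1. [r1c1∈{4}] r1c1 is down to just 4, so r1c1=4.
Step 2. [r2c4∈{1,2}] col 4 places 1 nowhere but r2c4 ⇒ r2c4=1.
Step 3. [r1c3∈{2}] r1c3 is down to just 2. So r1c3=2.
Step 4. [r2c1∈{3}] r2c1 has the single candidate 3. So r2c1=3.
Step 5. [r4c3∈{1}] only 1 remains possible at r4c3. So r4c3=1.
Step 6. [r3c4∈{2}] nothing but 2 survives at r3c4 ⇒ r3c4=2.
Step 7. [r2c3∈{4}] r2c3 is down to just 4 ⇒ r2c3=4.
Step 8. [r1c2∈{1}] r1c2 has the single candidate 1 ⇒ r1c2=1.
Step 9. [r3c2∈{4}] only 4 remains possible at r3c2 ⇒ r3c2=4.
Step 10. [r4c2∈{3}] r4c2's peers cover all but 3 ⇒ r4c2=3.
Step 11. [r2c2∈{2}] r2c2 is down to just 2. So r2c2=2.

Answer: 4 1 2 3 / 3 2 4 1 / 1 4 3 2 / 2 3 1 4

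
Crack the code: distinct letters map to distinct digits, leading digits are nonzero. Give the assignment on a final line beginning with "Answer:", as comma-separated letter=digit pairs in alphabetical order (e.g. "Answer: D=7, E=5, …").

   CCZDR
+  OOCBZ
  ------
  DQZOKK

Step 1. [col 1: R + Z ≡ K (mod 10)] no forcing yet in column 1 (carry-in 0); R=9 is free and consistent — try it, so R=9.
Step 2. [D] adding two 5-digit numbers gives at most 5+1 digits, and here it does — D is that final carry and must be 1. So D=1.
Step 3. [col 1: R + Z ≡ K (mod 10)] no forcing yet in column 1 (carry-in 0); K=2 is free and consistent — try it ⇒ K=2.
Step 4. [col 1: R + Z ≡ K (mod 10)] in column 1 we have R+Z≡K with carry-in 0; given R=9, K=2 and digits 1,2,9 already taken and all letters distinct, that pins Z to 3. So Z=3.
Step 5. [col 2: D + B ≡ K (mod 10)] column 2: given D=1, K=2, carry-in 1, and digits 1,2,3,9 already taken and all letters distinct, D+B≡K (mod 10) forces B=0, so B=0.
Step 6. [col 3: Z + C ≡ O (mod 10)] no forcing yet in column 3 (carry-in 0); C=5 is free and consistent — try it. So C=5.
Step 7. [col 3: Z + C ≡ O (mod 10)] column 3: given Z=3, C=5, carry-in 0, and digits 0,1,2,3,5,9 already taken and all letters distinct, Z+C≡O (mod 10) forces O=8 ⇒ O=8.
Step 8. [col 5: C + O ≡ Q (mod 10)] column 5 reads C+O+carry(1)=Q with C=5, O=8; with digits 0,1,2,3,5,8,9 already taken and all letters distinct, the only value for Q is 4, so Q=4.

Answer: B=0, C=5, D=1, K=2, O=8, Q=4, R=9, Z=3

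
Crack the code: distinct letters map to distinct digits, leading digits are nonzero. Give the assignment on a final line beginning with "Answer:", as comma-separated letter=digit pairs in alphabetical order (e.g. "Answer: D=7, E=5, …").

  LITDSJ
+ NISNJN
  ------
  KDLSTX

Step 1. [col 1: J + N ≡ X (mod 10)] no forcing yet in column 1 (carry-in 0); X=7 is free and consistent — try it. So X=7.
Step 2. [col 1: J + N ≡ X (mod 10)] no forcing yet in column 1 (carry-in 0); N=5 is free and consistent — try it ⇒ N=5.
Step 3. [col 1: J + N ≡ X (mod 10)] in column 1 we have J+N≡X with carry-in 0; given N=5, X=7 and digits 5,7 already taken and all letters distinct, that pins J to 2. So J=2.
Step 4. [col 2: S + J ≡ T (mod 10)] column 2 (S + J ≡ T (mod 10), carry-in 0) doesn't pin T yet; pick T=8 and continue ⇒ T=8.
Step 5. [col 2: S + J ≡ T (mod 10)] from column 2 (J=2, T=8, carry-in 0, digits 2,5,7,8 already taken and all letters distinct): S must equal 6 ⇒ S=6.
Step 6. [col 3: D + N ≡ S (mod 10)] in column 3 we have D+N≡S with carry-in 0; given N=5, S=6 and digits 2,5,6,7,8 already taken and all letters distinct, that pins D to 1. So D=1.
Step 7. [col 4: T + S ≡ L (mod 10)] column 4: given T=8, S=6, carry-in 0, and digits 1,2,5,6,7,8 already taken and all letters distinct, T+S≡L (mod 10) forces L=4. So L=4.
Step 8. [col 5: I + I ≡ D (mod 10)] in column 5 we have I+I≡D with carry-in 1; given D=1 and digits 1,2,4,5,6,7,8 already taken and all letters distinct, that pins I to 0 ⇒ I=0.
Step 9. [col 6: L + N ≡ K (mod 10)] column 6 reads L+N+carry(0)=K with L=4, N=5; with digits 0,1,2,4,5,6,7,8 already taken and all letters distinct, the only value for K is 9, so K=9.

Answer: D=1, I=0, J=2, K=9, L=4, N=5, S=6, T=8, X=7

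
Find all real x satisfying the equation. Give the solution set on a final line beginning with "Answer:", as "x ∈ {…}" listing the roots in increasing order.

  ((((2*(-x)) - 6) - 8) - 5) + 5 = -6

Step 1. [((((2*(-x)) - 6) - 8) - 5) + 5 = -6] the outer +5 inverts by subtracting 5. So sub: (((2*(-x)) - 6) - 8) - 5 = -11.
Step 2. [(((2*(-x)) - 6) - 8) - 5 = -11] 5 comes off first (add 5), so sub: ((2*(-x)) - 6) - 8 = -6.
Step 3. [((2*(-x)) - 6) - 8 = -6] add 8: x sits inside (… - 8), so sub: (2*(-x)) - 6 = 2.
Step 4. [(2*(-x)) - 6 = 2] peel the -6: add 6 from each side ⇒ sub: 2*(-x) = 8.
Step 5. [2*(-x) = 8] LHS = 2·(…); ÷2 both sides, so div: -x = 4.
Step 6. [-x = 4] leading − — multiply by −1 ⇒ neg: x = -4.

Answer: x ∈ {-4}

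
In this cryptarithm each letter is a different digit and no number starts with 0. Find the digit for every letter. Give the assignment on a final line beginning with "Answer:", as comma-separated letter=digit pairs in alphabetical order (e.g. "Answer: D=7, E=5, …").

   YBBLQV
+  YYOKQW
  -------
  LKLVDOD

Step 1. [L] adding two 6-digit numbers gives at most 6+1 digits, and here it does — L is that final carry and must be 1 ⇒ L=1.
Step 2. [col 1: V + W ≡ D (mod 10)] no forcing yet in column 1 (carry-in 0); D=9 is free and consistent — try it ⇒ D=9.
Step 3. [col 1: V + W ≡ D (mod 10)] column 1 (V + W ≡ D (mod 10), carry-in 0) doesn't pin W yet; pick W=4 and continue ⇒ W=4.
Step 4. [col 1: V + W ≡ D (mod 10)] in column 1 we have V+W≡D with carry-in 0; given W=4, D=9 and digits 1,4,9 already taken and all letters distinct, that pins V to 5, so V=5.
Step 5. [col 2: Q + Q ≡ O (mod 10)] O=2 is one option consistent with column 2 (Q + Q ≡ O (mod 10), carry-in 0) — take it. So O=2.
Step 6. [col 2: Q + Q ≡ O (mod 10)] column 2 reads Q+Q+carry(0)=O with O=2; with digits 1,2,4,5,9 already taken and all letters distinct, the only value for Q is 6. So Q=6.
Step 7. [col 3: L + K ≡ D (mod 10)] column 3: given L=1, D=9, carry-in 1, and digits 1,2,4,5,6,9 already taken and all letters distinct, L+K≡D (mod 10) forces K=7. So K=7.
Step 8. [col 4: B + O ≡ V (mod 10)] column 4 reads B+O+carry(0)=V with O=2, V=5; with digits 1,2,4,5,6,7,9 already taken and all letters distinct, the only value for B is 3, so B=3.
Step 9. [col 5: B + Y ≡ L (mod 10)] from column 5 (B=3, L=1, carry-in 0, digits 1,2,3,4,5,6,7,9 already taken and all letters distinct): Y must equal 8 ⇒ Y=8.

Answer: B=3, D=9, K=7, L=1, O=2, Q=6, V=5, W=4, Y=8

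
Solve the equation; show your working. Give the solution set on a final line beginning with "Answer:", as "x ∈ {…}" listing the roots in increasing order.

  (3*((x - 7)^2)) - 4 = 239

Step 1. [(3*((x - 7)^2)) - 4 = 239] peel the -4: add 4 from each side ⇒ sub: 3*((x - 7)^2) = 243.
Step 2. [3*((x - 7)^2) = 243] 3·(inner) — divide through by 3, so div: (x - 7)^2 = 81.
Step 3. [(x - 7)^2 = 81] 81 ≥ 0, LHS is (·)² — take ±√. So sqrt: x - 7 = 9 or -9.
Step 4. [x - 7 = 9 or -9] peel the -7: add 7 from each side. So sub: x = 16 or -2.

Answer: x ∈ {-2, 16}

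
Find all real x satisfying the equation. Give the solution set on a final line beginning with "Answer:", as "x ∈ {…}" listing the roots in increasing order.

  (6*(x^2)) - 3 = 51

Step 1. [(6*(x^2)) - 3 = 51] peel the -3: add 3 from each side ⇒ sub: 6*(x^2) = 54.
Step 2. [6*(x^2) = 54] 6·(inner) — divide through by 6 ⇒ div: x^2 = 9.
Step 3. [x^2 = 9] LHS squared, RHS 9 ≥ 0: apply √ (±). So sqrt: x = 3 or -3.

Answer: x ∈ {-3, 3}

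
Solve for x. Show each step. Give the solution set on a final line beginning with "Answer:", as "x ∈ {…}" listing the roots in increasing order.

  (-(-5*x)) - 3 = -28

Step 1. [(-(-5*x)) - 3 = -28] -3 is outermost — add 3 both sides ⇒ sub: -(-5*x) = -25.
Step 2. [-(-5*x) = -25] LHS negated; negate both sides, so neg: -5*x = 25.
Step 3. [-5*x = 25] divide by the outer -5 ⇒ div: x = -5.

Answer: x ∈ {-5}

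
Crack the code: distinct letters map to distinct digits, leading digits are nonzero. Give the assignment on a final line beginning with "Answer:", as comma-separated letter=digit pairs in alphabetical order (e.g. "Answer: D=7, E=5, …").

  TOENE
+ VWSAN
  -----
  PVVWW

Step 1. [col 1: E + N ≡ W (mod 10)] column 1 (E + N ≡ W (mod 10), carry-in 0) doesn't pin N yet; pick N=8 and continue ⇒ N=8.
Step 2. [col 1: E + N ≡ W (mod 10)] W=4 is one option consistent with column 1 (E + N ≡ W (mod 10), carry-in 0) — take it ⇒ W=4.
Step 3. [col 1: E + N ≡ W (mod 10)] in column 1 we have E+N≡W with carry-in 0; given N=8, W=4 and digits 4,8 already taken and all letters distinct, that pins E to 6 ⇒ E=6.
Step 4. [col 2: N + A ≡ W (mod 10)] from column 2 (N=8, W=4, carry-in 1, digits 4,6,8 already taken and all letters distinct): A must equal 5. So A=5.
Step 5. [col 3: E + S ≡ V (mod 10)] several values work for S in column 3 (E + S ≡ V (mod 10), carry-in 1); try S=0. So S=0.
Step 6. [col 3: E + S ≡ V (mod 10)] column 3: given E=6, S=0, carry-in 1, and digits 0,4,5,6,8 already taken and all letters distinct, E+S≡V (mod 10) forces V=7 ⇒ V=7.
Step 7. [col 4: O + W ≡ V (mod 10)] column 4: given W=4, V=7, carry-in 0, and digits 0,4,5,6,7,8 already taken and all letters distinct, O+W≡V (mod 10) forces O=3, so O=3.
Step 8. [col 5: T + V ≡ P (mod 10)] column 5: given V=7, carry-in 0, and digits 0,3,4,5,6,7,8 already taken and all letters distinct, T+V≡P (mod 10) forces P=9. So P=9.
Step 9. [col 5: T + V ≡ P (mod 10)] in column 5 we have T+V≡P with carry-in 0; given V=7, P=9 and digits 0,3,4,5,6,7,8,9 already taken and all letters distinct, that pins T to 2 ⇒ T=2.

Answer: A=5, E=6, N=8, O=3, P=9, S=0, T=2, V=7, W=4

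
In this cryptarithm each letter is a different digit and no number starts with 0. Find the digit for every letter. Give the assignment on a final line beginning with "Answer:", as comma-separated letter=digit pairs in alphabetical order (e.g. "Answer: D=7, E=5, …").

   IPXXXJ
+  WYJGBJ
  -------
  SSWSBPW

Step 1. [S] S is the leading digit of a 7-digit sum of two 6-digit numbers; the final carry is exactly 1, so S=1.
Step 2. [col 1: J + J ≡ W (mod 10)] no forcing yet in column 1 (carry-in 0); W=4 is free and consistent — try it. So W=4.
Step 3. [col 1: J + J ≡ W (mod 10)] several values work for J in column 1 (J + J ≡ W (mod 10), carry-in 0); try J=2 ⇒ J=2.
Step 4. [col 2: X + B ≡ P (mod 10)] several values work for B in column 2 (X + B ≡ P (mod 10), carry-in 0); try B=5, so B=5.
Step 5. [col 2: X + B ≡ P (mod 10)] column 2 (X + B ≡ P (mod 10), carry-in 0) doesn't pin P yet; pick P=3 and continue, so P=3.
Step 6. [col 2: X + B ≡ P (mod 10)] from column 2 (B=5, P=3, carry-in 0, digits 1,2,3,4,5 already taken and all letters distinct): X must equal 8. So X=8.
Step 7. [col 3: X + G ≡ B (mod 10)] in column 3 we have X+G≡B with carry-in 1; given X=8, B=5 and digits 1,2,3,4,5,8 already taken and all letters distinct, that pins G to 6. So G=6.
Step 8. [col 5: P + Y ≡ W (mod 10)] column 5 reads P+Y+carry(1)=W with P=3, W=4; with digits 1,2,3,4,5,6,8 already taken and all letters distinct, the only value for Y is 0 ⇒ Y=0.
Step 9. [col 6: I + W ≡ S (mod 10)] column 6: given W=4, S=1, carry-in 0, and digits 0,1,2,3,4,5,6,8 already taken and all letters distinct, I+W≡S (mod 10) forces I=7 ⇒ I=7.

Answer: B=5, G=6, I=7, J=2, P=3, S=1, W=4, X=8, Y=0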